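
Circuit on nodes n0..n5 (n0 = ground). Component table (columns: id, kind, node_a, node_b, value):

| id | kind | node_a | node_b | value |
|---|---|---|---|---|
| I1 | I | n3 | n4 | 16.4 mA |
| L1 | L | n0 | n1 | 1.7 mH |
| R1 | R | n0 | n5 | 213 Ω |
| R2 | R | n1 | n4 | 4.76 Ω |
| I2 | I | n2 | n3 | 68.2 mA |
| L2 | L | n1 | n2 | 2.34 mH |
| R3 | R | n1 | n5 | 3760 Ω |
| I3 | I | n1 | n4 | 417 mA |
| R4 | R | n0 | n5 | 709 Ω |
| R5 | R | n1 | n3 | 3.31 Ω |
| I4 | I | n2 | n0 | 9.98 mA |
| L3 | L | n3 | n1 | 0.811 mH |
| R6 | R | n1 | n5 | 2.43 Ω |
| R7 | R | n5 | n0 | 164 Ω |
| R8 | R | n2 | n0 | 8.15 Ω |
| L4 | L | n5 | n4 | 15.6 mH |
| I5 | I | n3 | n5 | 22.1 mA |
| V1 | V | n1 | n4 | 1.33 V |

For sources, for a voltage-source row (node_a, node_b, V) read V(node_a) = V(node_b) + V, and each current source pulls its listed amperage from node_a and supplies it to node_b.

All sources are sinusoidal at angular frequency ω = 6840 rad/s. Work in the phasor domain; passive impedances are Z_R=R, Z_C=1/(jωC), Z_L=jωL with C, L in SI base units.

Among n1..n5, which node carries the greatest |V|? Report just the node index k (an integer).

4

MNA unknowns: 5 node voltages V₁..V_5 plus 1 source current (V1)
I1: z[3]−=0.0164, z[4]+=0.0164
L1: Y=0.000-0.08600j on G[0,1]
R1: Y=0.004695+0.000j on G[0,5]
R2: Y=0.2101+0.000j on G[1,4]
I2: z[2]−=0.0682, z[3]+=0.0682
L2: Y=0.000-0.06248j on G[1,2]
R3: Y=0.0002660+0.000j on G[1,5]
I3: z[1]−=0.417, z[4]+=0.417
R4: Y=0.001410+0.000j on G[0,5]
R5: Y=0.3021+0.000j on G[1,3]
I4: z[2]−=0.00998, z[0]+=0.00998
L3: Y=0.000-0.1803j on G[3,1]
R6: Y=0.4115+0.000j on G[1,5]
R7: Y=0.006098+0.000j on G[5,0]
R8: Y=0.1227+0.000j on G[2,0]
L4: Y=0.000-0.009372j on G[5,4]
I5: z[3]−=0.0221, z[5]+=0.0221
V1: row V1−V4=1.33, i_V1 at 1,4
solve → V1=-0.1177+0.4118j, V2=-0.3637-0.1253j, V3=-0.04517+0.4550j, V4=-1.448+0.4118j, V5=-0.06257+0.4305j
aux → i_V1=-0.7130+0.01298j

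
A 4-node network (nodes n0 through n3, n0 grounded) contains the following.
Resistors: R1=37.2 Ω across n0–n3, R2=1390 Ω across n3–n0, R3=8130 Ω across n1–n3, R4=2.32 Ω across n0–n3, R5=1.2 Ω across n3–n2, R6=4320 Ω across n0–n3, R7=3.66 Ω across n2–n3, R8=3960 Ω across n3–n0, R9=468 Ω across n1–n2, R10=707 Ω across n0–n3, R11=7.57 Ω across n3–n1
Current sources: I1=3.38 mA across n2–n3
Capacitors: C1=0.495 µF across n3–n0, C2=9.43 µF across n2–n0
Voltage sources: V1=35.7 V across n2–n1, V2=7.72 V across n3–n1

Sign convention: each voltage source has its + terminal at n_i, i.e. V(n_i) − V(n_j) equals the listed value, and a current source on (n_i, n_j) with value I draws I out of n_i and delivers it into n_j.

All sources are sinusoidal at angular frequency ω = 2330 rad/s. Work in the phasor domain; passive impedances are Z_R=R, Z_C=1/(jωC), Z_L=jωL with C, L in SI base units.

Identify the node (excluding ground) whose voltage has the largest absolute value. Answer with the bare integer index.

Element admittances at ω=2330 rad/s:
  Y(R1) = 0.02688+0.000j S between n0,n3
  I1: injects 0.00338 A into n3 (from n2)
  Y(C1) = 0.000+0.001153j S between n3,n0
  Y(R2) = 0.0007194+0.000j S between n3,n0
  Y(R3) = 0.0001230+0.000j S between n1,n3
  Y(R4) = 0.4310+0.000j S between n0,n3
  Y(C2) = 0.000+0.02197j S between n2,n0
  Y(R5) = 0.8333+0.000j S between n3,n2
  Y(R6) = 0.0002315+0.000j S between n0,n3
  Y(R7) = 0.2732+0.000j S between n2,n3
  Y(R8) = 0.0002525+0.000j S between n3,n0
  Y(R9) = 0.002137+0.000j S between n1,n2
  Y(R10) = 0.001414+0.000j S between n0,n3
  Y(R11) = 0.1321+0.000j S between n3,n1
  V1: constraint V(n2)−V(n1) = 35.7
  V2: constraint V(n3)−V(n1) = 7.72
Assemble and solve the 5×5 MNA system:
  V(n1)=-7.787-1.332j  V(n2)=27.91-1.332j  V(n3)=-0.06686-1.332j
  i(V1)=-31.07-0.6133j  i(V2)=29.97+0.6133j

2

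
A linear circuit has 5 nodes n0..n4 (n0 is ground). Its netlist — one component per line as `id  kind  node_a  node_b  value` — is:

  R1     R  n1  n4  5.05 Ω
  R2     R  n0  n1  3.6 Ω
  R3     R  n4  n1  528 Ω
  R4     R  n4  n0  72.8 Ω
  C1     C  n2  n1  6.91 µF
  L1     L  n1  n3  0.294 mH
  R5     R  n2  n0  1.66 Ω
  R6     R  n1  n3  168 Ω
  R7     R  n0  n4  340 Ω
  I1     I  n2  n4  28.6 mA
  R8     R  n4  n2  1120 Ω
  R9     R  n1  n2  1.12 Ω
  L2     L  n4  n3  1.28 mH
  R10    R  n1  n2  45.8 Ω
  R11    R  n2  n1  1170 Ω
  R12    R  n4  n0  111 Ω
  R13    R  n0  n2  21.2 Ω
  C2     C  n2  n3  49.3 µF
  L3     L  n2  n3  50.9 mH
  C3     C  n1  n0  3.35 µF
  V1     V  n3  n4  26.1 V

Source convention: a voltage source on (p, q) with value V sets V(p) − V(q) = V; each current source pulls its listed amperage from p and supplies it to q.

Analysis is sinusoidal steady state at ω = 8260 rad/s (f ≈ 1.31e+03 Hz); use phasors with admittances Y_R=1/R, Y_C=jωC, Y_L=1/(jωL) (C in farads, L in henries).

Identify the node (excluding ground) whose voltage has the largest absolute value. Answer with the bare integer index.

MNA unknowns: 4 node voltages V₁..V_4 plus 1 source current (V1)
R1: Y=0.1980+0.000j on G[1,4]
R2: Y=0.2778+0.000j on G[0,1]
R3: Y=0.001894+0.000j on G[4,1]
R4: Y=0.01374+0.000j on G[4,0]
C1: Y=0.000+0.05708j on G[2,1]
L1: Y=0.000-0.4118j on G[1,3]
R5: Y=0.6024+0.000j on G[2,0]
R6: Y=0.005952+0.000j on G[1,3]
R7: Y=0.002941+0.000j on G[0,4]
I1: z[2]−=0.0286, z[4]+=0.0286
R8: Y=0.0008929+0.000j on G[4,2]
R9: Y=0.8929+0.000j on G[1,2]
L2: Y=0.000-0.09458j on G[4,3]
R10: Y=0.02183+0.000j on G[1,2]
R11: Y=0.0008547+0.000j on G[2,1]
R12: Y=0.009009+0.000j on G[4,0]
R13: Y=0.04717+0.000j on G[0,2]
C2: Y=0.000+0.4072j on G[2,3]
L3: Y=0.000-0.002378j on G[2,3]
C3: Y=0.000+0.02767j on G[1,0]
V1: row V3−V4=26.1, i_V1 at 3,4
solve → V1=-0.5792-3.741j, V2=0.5055+1.662j, V3=15.55-0.9359j, V4=-10.55-0.9359j
aux → i_V1=-2.303+3.003j

3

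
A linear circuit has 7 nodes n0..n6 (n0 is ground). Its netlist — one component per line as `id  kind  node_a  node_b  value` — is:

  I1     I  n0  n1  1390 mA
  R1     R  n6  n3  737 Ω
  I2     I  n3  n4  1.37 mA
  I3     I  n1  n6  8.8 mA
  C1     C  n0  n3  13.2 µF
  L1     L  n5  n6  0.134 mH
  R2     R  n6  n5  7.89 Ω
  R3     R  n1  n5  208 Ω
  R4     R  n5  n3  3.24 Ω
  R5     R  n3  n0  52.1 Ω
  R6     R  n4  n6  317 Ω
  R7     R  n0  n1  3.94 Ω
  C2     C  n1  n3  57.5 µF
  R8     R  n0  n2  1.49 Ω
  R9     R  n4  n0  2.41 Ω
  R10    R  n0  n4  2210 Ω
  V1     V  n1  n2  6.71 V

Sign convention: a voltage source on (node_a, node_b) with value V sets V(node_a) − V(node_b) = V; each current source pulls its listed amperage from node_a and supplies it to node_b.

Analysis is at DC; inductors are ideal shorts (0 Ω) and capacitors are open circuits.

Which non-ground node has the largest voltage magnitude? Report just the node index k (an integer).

1

MNA unknowns: 6 node voltages V₁..V_6 plus 2 source currents (L1, V1)
I1: z[0]−=1.39, z[1]+=1.39
R1: Y=0.001357 on G[6,3]
I2: z[3]−=0.00137, z[4]+=0.00137
I3: z[1]−=0.0088, z[6]+=0.0088
C1: Y=0.000 on G[0,3]
L1: row V5−V6=0, i_L1 at 5,6
R2: Y=0.1267 on G[6,5]
R3: Y=0.004808 on G[1,5]
R4: Y=0.3086 on G[5,3]
R5: Y=0.01919 on G[3,0]
R6: Y=0.003155 on G[4,6]
R7: Y=0.2538 on G[0,1]
C2: Y=0.000 on G[1,3]
R8: Y=0.6711 on G[0,2]
R9: Y=0.4149 on G[4,0]
R10: Y=0.0004525 on G[0,4]
V1: row V1−V2=6.71, i_V1 at 1,2
solve → V1=6.337, V2=-0.3733, V3=1.371, V4=0.01428, V5=1.460, V6=1.460
aux → i_L1=-0.004118, i_V1=-0.2505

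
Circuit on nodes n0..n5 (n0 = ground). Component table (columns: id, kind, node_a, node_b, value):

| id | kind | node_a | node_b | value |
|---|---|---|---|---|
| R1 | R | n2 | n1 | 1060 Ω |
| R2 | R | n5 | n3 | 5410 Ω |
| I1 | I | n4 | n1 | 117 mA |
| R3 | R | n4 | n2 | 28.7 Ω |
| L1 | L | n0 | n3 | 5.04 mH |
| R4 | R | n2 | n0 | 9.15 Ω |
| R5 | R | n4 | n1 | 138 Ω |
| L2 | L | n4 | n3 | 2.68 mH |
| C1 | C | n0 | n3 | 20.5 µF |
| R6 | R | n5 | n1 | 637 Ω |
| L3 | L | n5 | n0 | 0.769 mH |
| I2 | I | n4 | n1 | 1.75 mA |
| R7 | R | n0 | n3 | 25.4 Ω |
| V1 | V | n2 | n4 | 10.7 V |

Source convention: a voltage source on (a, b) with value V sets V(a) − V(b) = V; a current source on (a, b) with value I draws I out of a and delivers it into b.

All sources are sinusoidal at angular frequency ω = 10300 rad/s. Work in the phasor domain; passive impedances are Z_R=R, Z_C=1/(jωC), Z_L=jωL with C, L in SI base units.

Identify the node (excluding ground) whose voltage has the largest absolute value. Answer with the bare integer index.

4

Apply KCL at each of the 5 non-ground nodes and solve the resulting linear system.
Node n1: branches {R1, I1, R5, R6, I2} → V_1 = 5.521-3.001j
Node n2: branches {R1, R3, R4, V1} → V_2 = 1.540-3.590j
Node n3: branches {R2, L1, L2, C1, R7} → V_3 = 1.803+1.294j
Node n4: branches {I1, R3, R5, L2, I2, V1} → V_4 = -9.160-3.590j
Node n5: branches {R2, R6, L3} → V_5 = 0.03641+0.07078j
Source currents: i(V1)=-0.5374+0.3929j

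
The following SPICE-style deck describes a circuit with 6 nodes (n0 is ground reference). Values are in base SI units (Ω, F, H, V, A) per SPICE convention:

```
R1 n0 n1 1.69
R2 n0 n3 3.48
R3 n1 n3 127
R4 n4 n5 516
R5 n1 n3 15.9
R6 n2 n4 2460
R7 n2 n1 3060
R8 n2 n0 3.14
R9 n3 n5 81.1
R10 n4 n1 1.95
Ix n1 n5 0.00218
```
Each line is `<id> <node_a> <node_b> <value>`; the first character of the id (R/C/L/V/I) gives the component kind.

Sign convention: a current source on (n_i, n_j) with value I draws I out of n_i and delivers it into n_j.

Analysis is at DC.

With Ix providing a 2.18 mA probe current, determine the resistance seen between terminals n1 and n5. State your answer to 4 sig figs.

MNA unknowns: 5 node voltages V₁..V_5
R1: Y=0.5917 on G[0,1]
R2: Y=0.2874 on G[0,3]
R3: Y=0.007874 on G[1,3]
R4: Y=0.001938 on G[4,5]
R5: Y=0.06289 on G[1,3]
R6: Y=0.0004065 on G[2,4]
R7: Y=0.0003268 on G[2,1]
R8: Y=0.3185 on G[2,0]
R9: Y=0.01233 on G[3,5]
R10: Y=0.5128 on G[4,1]
Ix: z[1]−=0.00218, z[5]+=0.00218
solve → V1=-0.002315, V2=-4.555e-06, V3=0.004773, V4=-0.001715, V5=0.1567

R_eq = 72.93 Ω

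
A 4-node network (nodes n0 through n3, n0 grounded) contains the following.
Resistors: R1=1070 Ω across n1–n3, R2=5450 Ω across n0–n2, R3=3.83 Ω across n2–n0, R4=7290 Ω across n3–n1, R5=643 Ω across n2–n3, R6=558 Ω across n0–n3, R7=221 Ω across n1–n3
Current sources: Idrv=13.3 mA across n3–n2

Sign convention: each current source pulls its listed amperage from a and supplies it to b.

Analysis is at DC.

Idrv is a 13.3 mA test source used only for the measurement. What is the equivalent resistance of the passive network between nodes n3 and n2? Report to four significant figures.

R_eq = 299.8 Ω

MNA unknowns: 3 node voltages V₁..V_3
R1: Y=0.0009346 on G[1,3]
R2: Y=0.0001835 on G[0,2]
R3: Y=0.2611 on G[2,0]
R4: Y=0.0001372 on G[3,1]
R5: Y=0.001555 on G[2,3]
R6: Y=0.001792 on G[0,3]
R7: Y=0.004525 on G[1,3]
Idrv: z[3]−=0.0133, z[2]+=0.0133
solve → V1=-3.961, V2=0.02717, V3=-3.961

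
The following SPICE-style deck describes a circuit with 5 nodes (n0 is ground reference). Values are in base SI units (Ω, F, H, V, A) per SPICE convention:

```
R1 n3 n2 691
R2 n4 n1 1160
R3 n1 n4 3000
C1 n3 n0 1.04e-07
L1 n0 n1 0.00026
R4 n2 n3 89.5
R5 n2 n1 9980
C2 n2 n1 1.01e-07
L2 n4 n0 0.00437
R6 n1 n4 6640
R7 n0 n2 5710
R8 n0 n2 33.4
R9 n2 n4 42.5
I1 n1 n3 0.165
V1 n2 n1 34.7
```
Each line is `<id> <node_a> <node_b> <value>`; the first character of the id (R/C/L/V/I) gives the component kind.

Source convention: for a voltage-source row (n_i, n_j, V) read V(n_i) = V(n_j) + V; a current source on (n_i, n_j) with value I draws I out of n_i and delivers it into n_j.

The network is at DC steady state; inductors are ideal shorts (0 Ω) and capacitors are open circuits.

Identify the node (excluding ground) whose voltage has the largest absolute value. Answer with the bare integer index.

Apply KCL at each of the 4 non-ground nodes and solve the resulting linear system.
Node n1: branches {R2, R3, L1, R5, C2, R6, I1, V1} → V_1 = 0.000
Node n2: branches {R1, R4, R5, C2, R7, R8, R9, V1} → V_2 = 34.70
Node n3: branches {R1, C1, R4, I1} → V_3 = 47.77
Node n4: branches {R2, R3, L2, R6, R9} → V_4 = 0.000
Source currents: i(L1)=1.861, i(L2)=0.8165, i(V1)=-1.700

3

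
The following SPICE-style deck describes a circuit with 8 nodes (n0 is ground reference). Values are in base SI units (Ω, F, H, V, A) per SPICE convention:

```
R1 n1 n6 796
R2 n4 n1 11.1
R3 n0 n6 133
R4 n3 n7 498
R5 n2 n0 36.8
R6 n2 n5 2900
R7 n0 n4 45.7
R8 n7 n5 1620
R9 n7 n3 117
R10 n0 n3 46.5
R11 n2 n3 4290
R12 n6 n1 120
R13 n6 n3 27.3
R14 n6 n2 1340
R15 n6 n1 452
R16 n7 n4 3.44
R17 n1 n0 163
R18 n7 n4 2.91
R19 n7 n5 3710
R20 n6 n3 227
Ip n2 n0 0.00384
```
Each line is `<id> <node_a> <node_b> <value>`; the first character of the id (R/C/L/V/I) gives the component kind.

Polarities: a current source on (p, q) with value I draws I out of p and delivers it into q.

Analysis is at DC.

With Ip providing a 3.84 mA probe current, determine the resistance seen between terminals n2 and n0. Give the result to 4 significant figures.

MNA unknowns: 7 node voltages V₁..V_7
R1: Y=0.001256 on G[1,6]
R2: Y=0.09009 on G[4,1]
R3: Y=0.007519 on G[0,6]
R4: Y=0.002008 on G[3,7]
R5: Y=0.02717 on G[2,0]
R6: Y=0.0003448 on G[2,5]
R7: Y=0.02188 on G[0,4]
R8: Y=0.0006173 on G[7,5]
R9: Y=0.008547 on G[7,3]
R10: Y=0.02151 on G[0,3]
R11: Y=0.0002331 on G[2,3]
R12: Y=0.008333 on G[6,1]
R13: Y=0.03663 on G[6,3]
R14: Y=0.0007463 on G[6,2]
R15: Y=0.002212 on G[6,1]
R16: Y=0.2907 on G[7,4]
R17: Y=0.006135 on G[1,0]
R18: Y=0.3436 on G[7,4]
R19: Y=0.0002695 on G[7,5]
R20: Y=0.004405 on G[6,3]
Ip: z[2]−=0.00384, z[0]+=0.00384
solve → V1=-0.002330, V2=-0.1354, V3=-0.003108, V4=-0.002245, V5=-0.03956, V6=-0.004190, V7=-0.002310

R_eq = 35.25 Ω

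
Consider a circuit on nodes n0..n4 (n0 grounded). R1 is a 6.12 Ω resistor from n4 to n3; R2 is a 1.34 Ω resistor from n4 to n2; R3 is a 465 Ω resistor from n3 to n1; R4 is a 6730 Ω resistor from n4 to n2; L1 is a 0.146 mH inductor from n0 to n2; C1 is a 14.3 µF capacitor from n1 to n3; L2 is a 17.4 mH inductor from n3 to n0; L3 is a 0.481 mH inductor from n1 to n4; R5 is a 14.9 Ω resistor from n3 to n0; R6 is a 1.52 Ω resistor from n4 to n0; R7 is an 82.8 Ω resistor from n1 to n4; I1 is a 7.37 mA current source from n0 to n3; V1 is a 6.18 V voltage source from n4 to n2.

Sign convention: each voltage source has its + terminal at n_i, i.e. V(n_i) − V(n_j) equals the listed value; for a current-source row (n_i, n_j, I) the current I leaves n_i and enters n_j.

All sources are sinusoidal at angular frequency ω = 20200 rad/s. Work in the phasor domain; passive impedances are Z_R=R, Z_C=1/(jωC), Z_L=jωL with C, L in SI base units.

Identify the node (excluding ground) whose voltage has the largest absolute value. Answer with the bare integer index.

2

MNA unknowns: 4 node voltages V₁..V_4 plus 1 source current (V1)
R1: Y=0.1634+0.000j on G[4,3]
R2: Y=0.7463+0.000j on G[4,2]
R3: Y=0.002151+0.000j on G[3,1]
R4: Y=0.0001486+0.000j on G[4,2]
L1: Y=0.000-0.3391j on G[0,2]
C1: Y=0.000+0.2889j on G[1,3]
L2: Y=0.000-0.002845j on G[3,0]
L3: Y=0.000-0.1029j on G[1,4]
R5: Y=0.06711+0.000j on G[3,0]
R6: Y=0.6579+0.000j on G[4,0]
R7: Y=0.01208+0.000j on G[1,4]
I1: z[0]−=0.00737, z[3]+=0.00737
V1: row V4−V2=6.18, i_V1 at 4,2
solve → V1=0.4250-1.893j, V2=-5.010-2.372j, V3=0.7114-2.030j, V4=1.170-2.372j
aux → i_V1=-5.417+1.699j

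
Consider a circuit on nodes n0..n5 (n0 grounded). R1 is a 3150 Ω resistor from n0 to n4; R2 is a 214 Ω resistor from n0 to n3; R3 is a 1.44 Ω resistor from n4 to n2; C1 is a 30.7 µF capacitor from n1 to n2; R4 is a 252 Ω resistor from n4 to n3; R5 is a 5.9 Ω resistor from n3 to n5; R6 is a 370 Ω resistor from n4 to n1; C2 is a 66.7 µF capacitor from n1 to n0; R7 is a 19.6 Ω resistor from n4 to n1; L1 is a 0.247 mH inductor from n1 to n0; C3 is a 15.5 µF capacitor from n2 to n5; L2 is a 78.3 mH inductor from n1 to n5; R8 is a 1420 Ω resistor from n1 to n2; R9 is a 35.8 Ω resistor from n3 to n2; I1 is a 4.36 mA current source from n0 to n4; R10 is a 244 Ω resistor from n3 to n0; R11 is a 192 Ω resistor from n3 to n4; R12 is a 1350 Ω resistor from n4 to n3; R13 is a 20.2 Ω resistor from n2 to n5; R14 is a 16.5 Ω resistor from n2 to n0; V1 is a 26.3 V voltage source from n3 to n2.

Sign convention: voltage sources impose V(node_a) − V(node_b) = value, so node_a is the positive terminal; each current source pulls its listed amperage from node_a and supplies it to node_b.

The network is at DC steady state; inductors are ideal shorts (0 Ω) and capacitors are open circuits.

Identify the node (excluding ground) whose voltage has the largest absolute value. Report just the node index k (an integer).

Apply KCL at each of the 5 non-ground nodes and solve the resulting linear system.
Node n1: branches {C1, R6, C2, R7, L1, L2, R8} → V_1 = 0.000
Node n2: branches {R3, C1, C3, R8, R9, R13, R14, V1} → V_2 = -13.86
Node n3: branches {R2, R4, R5, R9, R10, R11, R12, V1} → V_3 = 12.44
Node n4: branches {R1, R3, R4, R6, R7, I1, R11, R12} → V_4 = -12.52
Node n5: branches {R5, C3, L2, R13} → V_5 = 0.000
Source currents: i(L1)=0.7393, i(L2)=-1.422, i(V1)=-3.199

2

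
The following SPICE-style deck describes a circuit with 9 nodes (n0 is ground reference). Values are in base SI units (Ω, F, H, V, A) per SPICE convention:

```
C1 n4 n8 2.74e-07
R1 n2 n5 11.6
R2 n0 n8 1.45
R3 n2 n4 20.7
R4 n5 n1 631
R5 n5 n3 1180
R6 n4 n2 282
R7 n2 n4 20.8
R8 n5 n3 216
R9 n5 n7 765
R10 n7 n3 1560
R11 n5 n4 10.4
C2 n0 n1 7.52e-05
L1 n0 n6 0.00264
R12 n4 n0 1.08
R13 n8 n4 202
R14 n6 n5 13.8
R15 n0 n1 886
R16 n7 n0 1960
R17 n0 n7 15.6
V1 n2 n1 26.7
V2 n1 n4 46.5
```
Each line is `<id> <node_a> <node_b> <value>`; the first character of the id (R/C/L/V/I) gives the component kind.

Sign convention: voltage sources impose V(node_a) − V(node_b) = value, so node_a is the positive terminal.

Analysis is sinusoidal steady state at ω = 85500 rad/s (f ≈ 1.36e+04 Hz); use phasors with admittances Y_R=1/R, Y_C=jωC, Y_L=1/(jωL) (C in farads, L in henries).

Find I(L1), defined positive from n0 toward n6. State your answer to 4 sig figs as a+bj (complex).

0.03253-0.04410j A

Element admittances at ω=85500 rad/s:
  Y(C1) = 0.000+0.02343j S between n4,n8
  Y(R1) = 0.08621+0.000j S between n2,n5
  Y(R2) = 0.6897+0.000j S between n0,n8
  Y(R3) = 0.04831+0.000j S between n2,n4
  Y(R4) = 0.001585+0.000j S between n5,n1
  Y(R5) = 0.0008475+0.000j S between n5,n3
  Y(R6) = 0.003546+0.000j S between n4,n2
  Y(R7) = 0.04808+0.000j S between n2,n4
  Y(R8) = 0.004630+0.000j S between n5,n3
  Y(R9) = 0.001307+0.000j S between n5,n7
  Y(R10) = 0.0006410+0.000j S between n7,n3
  Y(R11) = 0.09615+0.000j S between n5,n4
  Y(C2) = 0.000+6.430j S between n0,n1
  Y(L1) = 0.000-0.004430j S between n0,n6
  Y(R12) = 0.9259+0.000j S between n4,n0
  Y(R13) = 0.004950+0.000j S between n8,n4
  Y(R14) = 0.07246+0.000j S between n6,n5
  Y(R15) = 0.001129+0.000j S between n0,n1
  Y(R16) = 0.0005102+0.000j S between n7,n0
  Y(R17) = 0.06410+0.000j S between n0,n7
  V1: constraint V(n2)−V(n1) = 26.7
  V2: constraint V(n1)−V(n4) = 46.5
Assemble and solve the 10×10 MNA system:
  V(n1)=1.110-6.561j  V(n2)=27.81-6.561j  V(n3)=-9.345-6.048j  V(n4)=-45.39-6.561j  V(n5)=-10.40-6.734j  V(n6)=-9.955-7.343j  V(n7)=-0.2943-0.1905j  V(n8)=-0.1552-1.572j
  i(V1)=-10.61-0.01490j  i(V2)=-52.81-7.143j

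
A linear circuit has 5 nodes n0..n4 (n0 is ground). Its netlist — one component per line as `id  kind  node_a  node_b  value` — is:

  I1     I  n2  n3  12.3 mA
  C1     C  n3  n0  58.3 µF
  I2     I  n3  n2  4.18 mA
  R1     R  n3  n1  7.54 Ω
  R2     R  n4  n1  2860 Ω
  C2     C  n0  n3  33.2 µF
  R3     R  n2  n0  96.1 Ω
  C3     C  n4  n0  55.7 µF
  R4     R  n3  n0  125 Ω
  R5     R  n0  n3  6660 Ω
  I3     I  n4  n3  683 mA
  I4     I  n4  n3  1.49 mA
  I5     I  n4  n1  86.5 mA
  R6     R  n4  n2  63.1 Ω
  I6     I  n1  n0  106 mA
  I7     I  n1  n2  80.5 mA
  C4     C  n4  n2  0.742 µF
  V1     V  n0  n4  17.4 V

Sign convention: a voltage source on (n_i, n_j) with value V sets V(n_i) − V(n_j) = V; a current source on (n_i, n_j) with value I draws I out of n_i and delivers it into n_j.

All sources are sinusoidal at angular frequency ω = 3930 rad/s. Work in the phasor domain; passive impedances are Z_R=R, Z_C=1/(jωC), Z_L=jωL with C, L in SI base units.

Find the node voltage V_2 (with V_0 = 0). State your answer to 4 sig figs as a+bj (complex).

Element admittances at ω=3930 rad/s:
  I1: injects 0.0123 A into n3 (from n2)
  Y(C1) = 0.000+0.2291j S between n3,n0
  I2: injects 0.00418 A into n2 (from n3)
  Y(R1) = 0.1326+0.000j S between n3,n1
  Y(R2) = 0.0003497+0.000j S between n4,n1
  Y(C2) = 0.000+0.1305j S between n0,n3
  Y(R3) = 0.01041+0.000j S between n2,n0
  Y(C3) = 0.000+0.2189j S between n4,n0
  Y(R4) = 0.008000+0.000j S between n3,n0
  Y(R5) = 0.0001502+0.000j S between n0,n3
  I3: injects 0.683 A into n3 (from n4)
  I4: injects 0.00149 A into n3 (from n4)
  I5: injects 0.0865 A into n1 (from n4)
  Y(R6) = 0.01585+0.000j S between n4,n2
  I6: injects 0.106 A into n0 (from n1)
  I7: injects 0.0805 A into n2 (from n1)
  Y(C4) = 0.000+0.002916j S between n4,n2
  V1: constraint V(n0)−V(n4) = 17.4
Assemble and solve the 5×5 MNA system:
  V(n1)=-0.7593-1.627j  V(n2)=-7.864-1.059j  V(n3)=0.03855-1.631j  V(n4)=-17.40+0.000j
  i(V1)=0.6110-3.819j

-7.864-1.059j V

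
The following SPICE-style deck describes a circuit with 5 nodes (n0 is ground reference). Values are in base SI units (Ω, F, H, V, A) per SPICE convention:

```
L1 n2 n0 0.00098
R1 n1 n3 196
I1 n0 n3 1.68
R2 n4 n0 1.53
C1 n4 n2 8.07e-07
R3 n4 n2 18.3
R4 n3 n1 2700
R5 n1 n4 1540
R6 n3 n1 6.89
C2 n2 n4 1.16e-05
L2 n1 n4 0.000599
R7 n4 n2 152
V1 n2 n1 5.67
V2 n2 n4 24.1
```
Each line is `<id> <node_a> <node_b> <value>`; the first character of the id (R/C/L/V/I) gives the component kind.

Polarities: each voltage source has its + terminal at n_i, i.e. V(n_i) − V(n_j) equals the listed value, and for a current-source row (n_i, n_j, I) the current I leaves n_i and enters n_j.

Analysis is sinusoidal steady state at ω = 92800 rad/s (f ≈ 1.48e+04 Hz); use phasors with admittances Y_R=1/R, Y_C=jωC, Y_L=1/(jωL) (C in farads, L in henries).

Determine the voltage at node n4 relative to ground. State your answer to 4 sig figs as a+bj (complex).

2.563+0.4486j V

Apply KCL at each of the 4 non-ground nodes and solve the resulting linear system.
Node n1: branches {R1, R4, R5, R6, L2, V1} → V_1 = 20.99+0.4486j
Node n2: branches {L1, C1, R3, C2, R7, V1, V2} → V_2 = 26.66+0.4486j
Node n3: branches {R1, I1, R4, R6} → V_3 = 32.15+0.4486j
Node n4: branches {R2, C1, R3, R5, C2, L2, R7, V2} → V_4 = 2.563+0.4486j
Source currents: i(V1)=-1.668-0.3316j, i(V2)=0.1876-27.12j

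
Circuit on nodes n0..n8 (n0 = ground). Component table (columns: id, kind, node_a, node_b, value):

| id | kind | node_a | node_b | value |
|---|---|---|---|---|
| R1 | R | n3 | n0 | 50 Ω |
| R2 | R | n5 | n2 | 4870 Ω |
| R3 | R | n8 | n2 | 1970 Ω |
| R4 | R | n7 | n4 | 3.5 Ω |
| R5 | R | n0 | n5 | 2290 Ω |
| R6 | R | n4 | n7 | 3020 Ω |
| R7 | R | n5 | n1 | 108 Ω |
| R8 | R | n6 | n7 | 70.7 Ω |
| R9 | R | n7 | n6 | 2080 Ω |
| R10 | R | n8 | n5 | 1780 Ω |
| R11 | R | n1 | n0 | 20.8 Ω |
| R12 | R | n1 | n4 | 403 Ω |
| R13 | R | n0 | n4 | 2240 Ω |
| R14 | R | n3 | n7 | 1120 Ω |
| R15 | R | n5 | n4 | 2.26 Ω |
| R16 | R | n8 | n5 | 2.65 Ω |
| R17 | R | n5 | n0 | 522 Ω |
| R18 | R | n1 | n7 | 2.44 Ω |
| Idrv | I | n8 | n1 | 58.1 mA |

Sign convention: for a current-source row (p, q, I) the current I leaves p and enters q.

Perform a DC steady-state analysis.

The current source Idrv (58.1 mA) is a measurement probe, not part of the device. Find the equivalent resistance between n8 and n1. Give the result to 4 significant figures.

R_eq = 10.05 Ω

Element admittances at DC:
  Y(R1) = 0.02000 S between n3,n0
  Y(R2) = 0.0002053 S between n5,n2
  Y(R3) = 0.0005076 S between n8,n2
  Y(R4) = 0.2857 S between n7,n4
  Y(R5) = 0.0004367 S between n0,n5
  Y(R6) = 0.0003311 S between n4,n7
  Y(R7) = 0.009259 S between n5,n1
  Y(R8) = 0.01414 S between n6,n7
  Y(R9) = 0.0004808 S between n7,n6
  Y(R10) = 0.0005618 S between n8,n5
  Y(R11) = 0.04808 S between n1,n0
  Y(R12) = 0.002481 S between n1,n4
  Y(R13) = 0.0004464 S between n0,n4
  Y(R14) = 0.0008929 S between n3,n7
  Y(R15) = 0.4425 S between n5,n4
  Y(R16) = 0.3774 S between n8,n5
  Y(R17) = 0.001916 S between n5,n0
  Y(R18) = 0.4098 S between n1,n7
  Idrv: injects 0.0581 A into n1 (from n8)
Assemble and solve the 8×8 MNA system:
  V(n1)=0.02434  V(n2)=-0.5153  V(n3)=-0.004401  V(n4)=-0.2857  V(n5)=-0.4058  V(n6)=-0.1030  V(n7)=-0.1030  V(n8)=-0.5595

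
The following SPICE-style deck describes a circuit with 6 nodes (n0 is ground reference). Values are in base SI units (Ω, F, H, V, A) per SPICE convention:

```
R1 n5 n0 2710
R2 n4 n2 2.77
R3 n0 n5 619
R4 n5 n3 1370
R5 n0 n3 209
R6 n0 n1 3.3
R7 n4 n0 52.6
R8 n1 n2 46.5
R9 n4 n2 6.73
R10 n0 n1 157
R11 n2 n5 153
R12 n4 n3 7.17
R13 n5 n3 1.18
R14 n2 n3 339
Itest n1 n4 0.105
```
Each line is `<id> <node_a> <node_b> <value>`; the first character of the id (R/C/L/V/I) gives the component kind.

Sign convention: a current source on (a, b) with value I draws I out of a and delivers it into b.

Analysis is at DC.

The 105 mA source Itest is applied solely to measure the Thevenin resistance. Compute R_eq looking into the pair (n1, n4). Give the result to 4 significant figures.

MNA unknowns: 5 node voltages V₁..V_5
R1: Y=0.0003690 on G[5,0]
R2: Y=0.3610 on G[4,2]
R3: Y=0.001616 on G[0,5]
R4: Y=0.0007299 on G[5,3]
R5: Y=0.004785 on G[0,3]
R6: Y=0.3030 on G[0,1]
R7: Y=0.01901 on G[4,0]
R8: Y=0.02151 on G[1,2]
R9: Y=0.1486 on G[4,2]
R10: Y=0.006369 on G[0,1]
R11: Y=0.006536 on G[2,5]
R12: Y=0.1395 on G[4,3]
R13: Y=0.8475 on G[5,3]
R14: Y=0.002950 on G[2,3]
Itest: z[1]−=0.105, z[4]+=0.105
solve → V1=-0.1808, V2=2.100, V3=2.096, V4=2.197, V5=2.091

R_eq = 22.64 Ω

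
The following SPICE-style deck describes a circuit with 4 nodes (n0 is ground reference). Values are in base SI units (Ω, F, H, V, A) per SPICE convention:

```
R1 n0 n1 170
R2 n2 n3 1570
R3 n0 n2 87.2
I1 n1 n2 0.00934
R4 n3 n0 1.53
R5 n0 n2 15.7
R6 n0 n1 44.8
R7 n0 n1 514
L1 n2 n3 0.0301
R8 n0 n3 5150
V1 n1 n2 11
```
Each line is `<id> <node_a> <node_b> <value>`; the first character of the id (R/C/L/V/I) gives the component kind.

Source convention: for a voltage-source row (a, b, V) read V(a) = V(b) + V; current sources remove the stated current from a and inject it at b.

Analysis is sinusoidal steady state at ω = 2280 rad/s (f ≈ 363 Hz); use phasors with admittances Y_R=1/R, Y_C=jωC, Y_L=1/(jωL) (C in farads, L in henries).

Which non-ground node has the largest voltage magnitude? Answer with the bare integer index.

Apply KCL at each of the 3 non-ground nodes and solve the resulting linear system.
Node n1: branches {R1, I1, R6, R7, V1} → V_1 = 7.937-0.4190j
Node n2: branches {R2, R3, I1, R5, L1, V1} → V_2 = -3.063-0.4190j
Node n3: branches {R2, R4, L1, R8} → V_3 = -0.01381+0.06749j
Source currents: i(V1)=-0.2486+0.01263j

1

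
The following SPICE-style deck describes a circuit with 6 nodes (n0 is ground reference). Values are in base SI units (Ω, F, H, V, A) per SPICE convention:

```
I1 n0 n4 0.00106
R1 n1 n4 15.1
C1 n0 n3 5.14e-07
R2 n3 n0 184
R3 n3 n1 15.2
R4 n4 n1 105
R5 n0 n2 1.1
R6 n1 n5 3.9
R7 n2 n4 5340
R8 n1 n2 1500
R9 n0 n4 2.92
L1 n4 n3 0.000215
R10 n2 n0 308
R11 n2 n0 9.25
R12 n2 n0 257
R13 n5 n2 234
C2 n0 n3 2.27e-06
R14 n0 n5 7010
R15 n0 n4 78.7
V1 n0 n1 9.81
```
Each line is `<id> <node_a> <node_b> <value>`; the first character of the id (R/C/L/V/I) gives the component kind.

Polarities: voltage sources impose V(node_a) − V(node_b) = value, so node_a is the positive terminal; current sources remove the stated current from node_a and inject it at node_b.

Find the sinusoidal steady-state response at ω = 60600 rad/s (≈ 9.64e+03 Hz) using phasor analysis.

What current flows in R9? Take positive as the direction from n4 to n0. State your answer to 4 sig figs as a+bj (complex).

-0.3283+0.1103j A

Apply KCL at each of the 5 non-ground nodes and solve the resulting linear system.
Node n1: branches {R1, R3, R4, R6, R8, V1} → V_1 = -9.810+0.000j
Node n2: branches {R5, R7, R8, R10, R11, R12, R13} → V_2 = -0.04656+5.859e-05j
Node n3: branches {C1, R2, R3, L1, C2} → V_3 = -2.767+4.606j
Node n4: branches {I1, R1, R4, R7, R9, L1, R15} → V_4 = -0.9586+0.3220j
Node n5: branches {R6, R13, R14} → V_5 = -9.645+9.599e-07j
Source currents: i(V1)=-1.183-0.3274j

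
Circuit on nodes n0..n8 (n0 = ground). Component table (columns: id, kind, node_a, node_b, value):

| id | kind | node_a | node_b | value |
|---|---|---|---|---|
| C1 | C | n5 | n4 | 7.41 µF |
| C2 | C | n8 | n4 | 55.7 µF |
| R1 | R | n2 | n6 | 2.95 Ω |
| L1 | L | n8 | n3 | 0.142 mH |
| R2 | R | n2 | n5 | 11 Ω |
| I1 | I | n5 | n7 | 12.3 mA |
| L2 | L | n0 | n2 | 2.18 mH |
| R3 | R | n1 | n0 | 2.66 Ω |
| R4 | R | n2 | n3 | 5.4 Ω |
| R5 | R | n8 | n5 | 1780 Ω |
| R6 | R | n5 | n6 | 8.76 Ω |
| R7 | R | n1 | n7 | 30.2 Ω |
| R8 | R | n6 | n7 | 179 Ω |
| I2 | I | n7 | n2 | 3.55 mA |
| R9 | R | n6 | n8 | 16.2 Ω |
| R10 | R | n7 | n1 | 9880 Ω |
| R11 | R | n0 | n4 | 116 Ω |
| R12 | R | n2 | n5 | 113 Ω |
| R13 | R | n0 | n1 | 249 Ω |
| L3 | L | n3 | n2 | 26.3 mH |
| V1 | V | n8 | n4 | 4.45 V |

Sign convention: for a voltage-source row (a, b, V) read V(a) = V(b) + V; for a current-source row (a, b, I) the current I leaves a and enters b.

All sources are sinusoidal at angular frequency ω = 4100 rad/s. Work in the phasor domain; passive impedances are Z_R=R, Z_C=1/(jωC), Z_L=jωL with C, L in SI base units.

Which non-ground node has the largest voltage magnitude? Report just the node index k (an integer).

Element admittances at ω=4100 rad/s:
  Y(C1) = 0.000+0.03038j S between n5,n4
  Y(C2) = 0.000+0.2284j S between n8,n4
  Y(R1) = 0.3390+0.000j S between n2,n6
  Y(L1) = 0.000-1.718j S between n8,n3
  Y(R2) = 0.09091+0.000j S between n2,n5
  I1: injects 0.0123 A into n7 (from n5)
  Y(L2) = 0.000-0.1119j S between n0,n2
  Y(R3) = 0.3759+0.000j S between n1,n0
  Y(R4) = 0.1852+0.000j S between n2,n3
  Y(R5) = 0.0005618+0.000j S between n8,n5
  Y(R6) = 0.1142+0.000j S between n5,n6
  Y(R7) = 0.03311+0.000j S between n1,n7
  Y(R8) = 0.005587+0.000j S between n6,n7
  I2: injects 0.00355 A into n2 (from n7)
  Y(R9) = 0.06173+0.000j S between n6,n8
  Y(R10) = 0.0001012+0.000j S between n7,n1
  Y(R11) = 0.008621+0.000j S between n0,n4
  Y(R12) = 0.008850+0.000j S between n2,n5
  Y(R13) = 0.004016+0.000j S between n0,n1
  Y(L3) = 0.000-0.009274j S between n3,n2
  V1: constraint V(n8)−V(n4) = 4.45
Assemble and solve the 9×9 MNA system:
  V(n1)=0.02001+0.002161j  V(n2)=0.06373+0.2530j  V(n3)=0.3317+0.7005j  V(n4)=-4.165+0.7318j  V(n5)=-0.1579-0.3555j  V(n6)=0.04333+0.1739j  V(n7)=0.2489+0.02689j  V(n8)=0.2849+0.7318j
  i(V1)=-0.06894-1.132j

4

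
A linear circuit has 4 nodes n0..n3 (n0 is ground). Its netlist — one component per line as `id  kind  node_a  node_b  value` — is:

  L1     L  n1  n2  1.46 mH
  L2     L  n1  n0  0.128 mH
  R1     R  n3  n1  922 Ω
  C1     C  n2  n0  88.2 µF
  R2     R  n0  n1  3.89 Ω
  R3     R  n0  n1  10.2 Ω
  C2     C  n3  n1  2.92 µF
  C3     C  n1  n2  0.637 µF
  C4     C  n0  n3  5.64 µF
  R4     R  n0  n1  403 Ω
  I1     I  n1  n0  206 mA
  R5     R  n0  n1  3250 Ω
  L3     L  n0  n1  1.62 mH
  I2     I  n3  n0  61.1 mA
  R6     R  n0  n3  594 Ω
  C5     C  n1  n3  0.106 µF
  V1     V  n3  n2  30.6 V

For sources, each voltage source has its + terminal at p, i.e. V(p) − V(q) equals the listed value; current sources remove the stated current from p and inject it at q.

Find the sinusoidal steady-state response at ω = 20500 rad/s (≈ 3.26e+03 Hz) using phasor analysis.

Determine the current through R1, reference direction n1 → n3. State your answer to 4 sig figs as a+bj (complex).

-0.03308+0.002212j A

MNA unknowns: 3 node voltages V₁..V_3 plus 1 source current (V1)
L1: Y=0.000-0.03341j on G[1,2]
L2: Y=0.000-0.3811j on G[1,0]
R1: Y=0.001085+0.000j on G[3,1]
C1: Y=0.000+1.808j on G[2,0]
R2: Y=0.2571+0.000j on G[0,1]
R3: Y=0.09804+0.000j on G[0,1]
C2: Y=0.000+0.05986j on G[3,1]
C3: Y=0.000+0.01306j on G[1,2]
C4: Y=0.000+0.1156j on G[0,3]
R4: Y=0.002481+0.000j on G[0,1]
I1: z[1]−=0.206, z[0]+=0.206
R5: Y=0.0003077+0.000j on G[0,1]
L3: Y=0.000-0.03011j on G[0,1]
I2: z[3]−=0.0611, z[0]+=0.0611
R6: Y=0.001684+0.000j on G[0,3]
C5: Y=0.000+0.002173j on G[1,3]
V1: row V3−V2=30.6, i_V1 at 3,2
solve → V1=-2.724+2.157j, V2=-2.823+0.1175j, V3=27.78+0.1175j
aux → i_V1=-0.2539-5.102j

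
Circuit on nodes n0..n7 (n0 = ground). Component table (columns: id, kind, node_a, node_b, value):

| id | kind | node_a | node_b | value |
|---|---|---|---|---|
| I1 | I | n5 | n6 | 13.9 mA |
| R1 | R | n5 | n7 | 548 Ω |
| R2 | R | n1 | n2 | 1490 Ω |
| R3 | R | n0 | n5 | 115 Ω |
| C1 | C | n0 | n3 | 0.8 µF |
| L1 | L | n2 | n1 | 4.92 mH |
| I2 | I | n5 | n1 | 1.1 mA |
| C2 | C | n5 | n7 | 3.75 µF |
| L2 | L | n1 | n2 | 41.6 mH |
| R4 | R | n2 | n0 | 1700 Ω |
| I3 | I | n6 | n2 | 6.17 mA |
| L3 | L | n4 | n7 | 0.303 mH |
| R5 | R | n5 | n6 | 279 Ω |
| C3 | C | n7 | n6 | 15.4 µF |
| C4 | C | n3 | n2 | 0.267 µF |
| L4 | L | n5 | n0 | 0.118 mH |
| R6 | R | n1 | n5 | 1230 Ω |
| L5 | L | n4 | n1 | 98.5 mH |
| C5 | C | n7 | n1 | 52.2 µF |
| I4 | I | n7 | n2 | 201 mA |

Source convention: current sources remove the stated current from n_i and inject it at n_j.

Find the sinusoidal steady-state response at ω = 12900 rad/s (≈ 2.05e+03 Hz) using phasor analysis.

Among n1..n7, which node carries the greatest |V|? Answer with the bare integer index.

Apply KCL at each of the 7 non-ground nodes and solve the resulting linear system.
Node n1: branches {R2, L1, I2, L2, R6, L5, C5} → V_1 = -0.06720-1.266j
Node n2: branches {R2, L1, L2, R4, I3, C4, I4} → V_2 = 1.000+12.21j
Node n3: branches {C1, C4} → V_3 = 0.2503+3.055j
Node n4: branches {L3, L5} → V_4 = -0.05431-0.9116j
Node n5: branches {I1, R1, R3, I2, C2, R5, L4, R6} → V_5 = 0.01548+0.04688j
Node n6: branches {I1, I3, R5, C3} → V_6 = -0.03627-0.9504j
Node n7: branches {R1, C2, L3, C3, C5, I4} → V_7 = -0.05427-0.9105j

2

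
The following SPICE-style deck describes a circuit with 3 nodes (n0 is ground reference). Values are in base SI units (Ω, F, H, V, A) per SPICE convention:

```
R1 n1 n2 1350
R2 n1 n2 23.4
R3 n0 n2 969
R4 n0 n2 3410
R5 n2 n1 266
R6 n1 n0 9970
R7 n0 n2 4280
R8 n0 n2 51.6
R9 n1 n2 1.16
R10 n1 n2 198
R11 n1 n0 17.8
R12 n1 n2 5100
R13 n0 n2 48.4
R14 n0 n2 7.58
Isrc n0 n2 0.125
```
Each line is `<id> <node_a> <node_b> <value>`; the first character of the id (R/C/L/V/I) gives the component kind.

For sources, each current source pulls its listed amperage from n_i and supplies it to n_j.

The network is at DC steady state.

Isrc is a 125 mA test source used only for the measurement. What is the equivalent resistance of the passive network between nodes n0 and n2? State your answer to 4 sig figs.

Element admittances at DC:
  Y(R1) = 0.0007407 S between n1,n2
  Y(R2) = 0.04274 S between n1,n2
  Y(R3) = 0.001032 S between n0,n2
  Y(R4) = 0.0002933 S between n0,n2
  Y(R5) = 0.003759 S between n2,n1
  Y(R6) = 0.0001003 S between n1,n0
  Y(R7) = 0.0002336 S between n0,n2
  Y(R8) = 0.01938 S between n0,n2
  Y(R9) = 0.8621 S between n1,n2
  Y(R10) = 0.005051 S between n1,n2
  Y(R11) = 0.05618 S between n1,n0
  Y(R12) = 0.0001961 S between n1,n2
  Y(R13) = 0.02066 S between n0,n2
  Y(R14) = 0.1319 S between n0,n2
  Isrc: injects 0.125 A into n2 (from n0)
Assemble and solve the 2×2 MNA system:
  V(n1)=0.5198  V(n2)=0.5518

R_eq = 4.414 Ω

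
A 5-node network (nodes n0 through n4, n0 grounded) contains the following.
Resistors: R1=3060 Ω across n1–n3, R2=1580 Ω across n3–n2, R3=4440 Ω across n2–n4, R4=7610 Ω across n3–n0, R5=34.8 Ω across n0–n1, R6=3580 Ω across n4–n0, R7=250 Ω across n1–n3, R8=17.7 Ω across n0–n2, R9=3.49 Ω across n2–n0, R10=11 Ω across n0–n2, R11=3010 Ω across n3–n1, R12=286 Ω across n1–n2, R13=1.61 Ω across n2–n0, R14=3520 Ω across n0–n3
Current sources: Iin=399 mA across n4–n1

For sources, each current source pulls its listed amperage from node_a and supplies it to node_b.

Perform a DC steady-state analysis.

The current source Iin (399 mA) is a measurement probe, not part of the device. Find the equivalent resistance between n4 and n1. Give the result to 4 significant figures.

MNA unknowns: 4 node voltages V₁..V_4
R1: Y=0.0003268 on G[1,3]
R2: Y=0.0006329 on G[3,2]
R3: Y=0.0002252 on G[2,4]
R4: Y=0.0001314 on G[3,0]
R5: Y=0.02874 on G[0,1]
R6: Y=0.0002793 on G[4,0]
R7: Y=0.004000 on G[1,3]
R8: Y=0.05650 on G[0,2]
R9: Y=0.2865 on G[2,0]
R10: Y=0.09091 on G[0,2]
R11: Y=0.0003322 on G[3,1]
R12: Y=0.003497 on G[1,2]
R13: Y=0.6211 on G[2,0]
R14: Y=0.0002841 on G[0,3]
Iin: z[4]−=0.399, z[1]+=0.399
solve → V1=12.04, V2=-0.1225, V3=9.818, V4=-790.9

R_eq = 2012. Ω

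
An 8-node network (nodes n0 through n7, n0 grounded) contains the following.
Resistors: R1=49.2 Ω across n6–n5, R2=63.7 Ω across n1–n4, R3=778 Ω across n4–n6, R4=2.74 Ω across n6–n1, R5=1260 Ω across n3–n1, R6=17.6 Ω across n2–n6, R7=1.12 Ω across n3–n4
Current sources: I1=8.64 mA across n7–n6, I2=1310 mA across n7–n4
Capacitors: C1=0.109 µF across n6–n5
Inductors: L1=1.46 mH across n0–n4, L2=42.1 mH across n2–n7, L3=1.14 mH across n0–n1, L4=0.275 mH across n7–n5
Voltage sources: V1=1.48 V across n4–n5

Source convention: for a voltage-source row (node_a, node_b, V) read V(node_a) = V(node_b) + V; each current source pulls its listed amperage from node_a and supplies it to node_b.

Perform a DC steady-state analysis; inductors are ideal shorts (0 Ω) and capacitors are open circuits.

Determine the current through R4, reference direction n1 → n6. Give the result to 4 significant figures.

0.08687 A

Element admittances at DC:
  Y(R1) = 0.02033 S between n6,n5
  Y(R2) = 0.01570 S between n1,n4
  Y(R3) = 0.001285 S between n4,n6
  I1: injects 0.00864 A into n6 (from n7)
  Y(C1) = 0.000 S between n6,n5
  L1: short n0↔n4 (DC inductor)
  Y(R4) = 0.3650 S between n6,n1
  Y(R5) = 0.0007937 S between n3,n1
  L2: short n2↔n7 (DC inductor)
  L3: short n0↔n1 (DC inductor)
  I2: injects 1.31 A into n4 (from n7)
  Y(R6) = 0.05682 S between n2,n6
  Y(R7) = 0.8929 S between n3,n4
  L4: short n7↔n5 (DC inductor)
  V1: constraint V(n4)−V(n5) = 1.48
Assemble and solve the 12×12 MNA system:
  V(n1)=0.000  V(n2)=-1.480  V(n3)=0.000  V(n4)=0.000  V(n5)=-1.480  V(n6)=-0.2380  V(n7)=-1.480
  i(L1)=-0.08687  i(L2)=0.07057  i(L3)=0.08687  i(L4)=-1.248  i(V1)=1.223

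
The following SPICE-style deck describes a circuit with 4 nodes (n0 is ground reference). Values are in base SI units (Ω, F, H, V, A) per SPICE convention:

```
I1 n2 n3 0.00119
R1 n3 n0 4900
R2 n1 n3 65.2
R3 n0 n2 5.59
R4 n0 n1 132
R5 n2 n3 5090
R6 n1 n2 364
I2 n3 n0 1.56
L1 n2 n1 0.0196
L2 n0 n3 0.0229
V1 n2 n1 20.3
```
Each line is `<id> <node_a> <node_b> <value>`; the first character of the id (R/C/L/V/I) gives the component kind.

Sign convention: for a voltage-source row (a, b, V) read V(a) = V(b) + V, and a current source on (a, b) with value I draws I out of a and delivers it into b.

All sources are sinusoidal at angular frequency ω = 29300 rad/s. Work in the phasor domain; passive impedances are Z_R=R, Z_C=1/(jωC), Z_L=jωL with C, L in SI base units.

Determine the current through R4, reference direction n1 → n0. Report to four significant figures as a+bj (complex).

-0.2091-0.007452j A

Element admittances at ω=29300 rad/s:
  I1: injects 0.00119 A into n3 (from n2)
  Y(R1) = 0.0002041+0.000j S between n3,n0
  Y(R2) = 0.01534+0.000j S between n1,n3
  Y(R3) = 0.1789+0.000j S between n0,n2
  Y(R4) = 0.007576+0.000j S between n0,n1
  Y(R5) = 0.0001965+0.000j S between n2,n3
  Y(R6) = 0.002747+0.000j S between n1,n2
  I2: injects 1.56 A into n0 (from n3)
  Y(L1) = 0.000-0.001741j S between n2,n1
  Y(L2) = 0.000-0.001490j S between n0,n3
  V1: constraint V(n2)−V(n1) = 20.3
Assemble and solve the 4×4 MNA system:
  V(n1)=-27.60-0.9837j  V(n2)=-7.302-0.9837j  V(n3)=-124.8-12.79j
  i(V1)=1.226+0.2090j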